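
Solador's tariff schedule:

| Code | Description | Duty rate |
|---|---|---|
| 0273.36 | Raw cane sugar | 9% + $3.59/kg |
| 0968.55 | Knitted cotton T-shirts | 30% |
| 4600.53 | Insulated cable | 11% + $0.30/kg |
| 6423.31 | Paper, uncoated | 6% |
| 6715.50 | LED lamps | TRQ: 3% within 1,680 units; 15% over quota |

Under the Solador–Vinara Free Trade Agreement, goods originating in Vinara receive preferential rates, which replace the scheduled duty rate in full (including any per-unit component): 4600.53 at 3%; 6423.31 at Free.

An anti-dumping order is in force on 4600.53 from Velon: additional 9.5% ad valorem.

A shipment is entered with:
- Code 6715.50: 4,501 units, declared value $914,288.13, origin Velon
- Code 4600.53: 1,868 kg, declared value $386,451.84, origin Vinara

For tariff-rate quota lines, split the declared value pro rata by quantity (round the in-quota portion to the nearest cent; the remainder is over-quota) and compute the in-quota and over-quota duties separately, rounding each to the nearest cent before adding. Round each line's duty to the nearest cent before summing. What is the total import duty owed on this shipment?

$107,785.77

Line 1 (6715.50, Velon, 4,501 units, $914,288.13):
Code 6715.50 is under a tariff-rate quota (threshold 1,680 units). In-quota: 1,680 units at 3%; over-quota: 2,821 units at 15%.
Pro-rata value split: in-quota = $914,288.13 × 1,680/4,501 = $341,258.40; over-quota = $914,288.13 − $341,258.40 = $573,029.73.
In-quota duty = $341,258.40 × 3% = $10,237.75. Over-quota duty = $573,029.73 × 15% = $85,954.46.
Line duty = $10,237.75 + $85,954.46 = $96,192.21.
Line 2 (4600.53, Vinara, 1,868 kg, $386,451.84):
Base rate for 4600.53 is 11% + $0.30/kg.
Origin Vinara qualifies under the Solador–Vinara agreement and 4600.53 is covered: preferential rate 3% applies instead.
The additional-duty order on 4600.53 targets Velon, not Vinara; it does not apply.
Duty = $386,451.84 × 3% = $11,593.56.
Total = $96,192.21 + $11,593.56 = $107,785.77.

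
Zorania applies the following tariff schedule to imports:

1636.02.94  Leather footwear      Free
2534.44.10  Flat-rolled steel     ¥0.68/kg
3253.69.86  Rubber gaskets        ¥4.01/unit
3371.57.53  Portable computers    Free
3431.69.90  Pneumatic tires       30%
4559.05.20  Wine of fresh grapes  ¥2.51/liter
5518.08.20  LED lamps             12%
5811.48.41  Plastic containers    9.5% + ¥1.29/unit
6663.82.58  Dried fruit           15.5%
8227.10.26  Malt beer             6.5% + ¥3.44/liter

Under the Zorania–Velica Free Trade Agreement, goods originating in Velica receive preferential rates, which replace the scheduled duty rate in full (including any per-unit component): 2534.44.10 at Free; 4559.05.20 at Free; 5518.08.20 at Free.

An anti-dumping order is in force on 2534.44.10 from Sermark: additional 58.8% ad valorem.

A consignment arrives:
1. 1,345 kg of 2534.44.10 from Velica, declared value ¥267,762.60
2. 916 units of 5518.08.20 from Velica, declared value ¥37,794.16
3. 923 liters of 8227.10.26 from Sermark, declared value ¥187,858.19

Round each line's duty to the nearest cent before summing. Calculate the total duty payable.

¥15,385.90

Line 1 (2534.44.10, Velica, 1,345 kg, ¥267,762.60):
Base rate for 2534.44.10 is ¥0.68/kg.
Origin Velica qualifies under the Zorania–Velica agreement and 2534.44.10 is covered: preferential rate Free applies instead.
The additional-duty order on 2534.44.10 targets Sermark, not Velica; it does not apply.
Duty = ¥267,762.60 × 0% = ¥0.00.
Line 2 (5518.08.20, Velica, 916 units, ¥37,794.16):
Base rate for 5518.08.20 is 12%.
Origin Velica qualifies under the Zorania–Velica agreement and 5518.08.20 is covered: preferential rate Free applies instead.
Duty = ¥37,794.16 × 0% = ¥0.00.
Line 3 (8227.10.26, Sermark, 923 liters, ¥187,858.19):
Base rate for 8227.10.26 is 6.5% + ¥3.44/liter.
Duty = ¥187,858.19 × 6.5% + 923 × ¥3.44 = ¥15,385.90.
Total = ¥0.00 + ¥0.00 + ¥15,385.90 = ¥15,385.90.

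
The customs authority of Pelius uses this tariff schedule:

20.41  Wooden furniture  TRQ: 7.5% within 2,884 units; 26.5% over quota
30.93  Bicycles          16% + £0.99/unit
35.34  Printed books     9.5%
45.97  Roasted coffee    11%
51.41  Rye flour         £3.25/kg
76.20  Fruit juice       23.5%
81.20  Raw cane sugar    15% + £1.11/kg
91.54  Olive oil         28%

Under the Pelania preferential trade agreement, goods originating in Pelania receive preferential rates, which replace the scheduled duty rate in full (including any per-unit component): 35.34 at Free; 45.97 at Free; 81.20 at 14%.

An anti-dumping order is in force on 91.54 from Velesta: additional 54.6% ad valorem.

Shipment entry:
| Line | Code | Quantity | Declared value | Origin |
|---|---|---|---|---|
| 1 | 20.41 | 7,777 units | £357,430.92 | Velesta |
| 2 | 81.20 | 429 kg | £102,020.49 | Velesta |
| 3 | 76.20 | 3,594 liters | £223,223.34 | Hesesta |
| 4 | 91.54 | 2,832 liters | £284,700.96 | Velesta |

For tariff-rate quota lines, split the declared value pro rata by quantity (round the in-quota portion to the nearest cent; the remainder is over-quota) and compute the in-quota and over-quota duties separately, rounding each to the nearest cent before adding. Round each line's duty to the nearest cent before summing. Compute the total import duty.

£372,934.68

Line 1 (20.41, Velesta, 7,777 units, £357,430.92):
Code 20.41 is under a tariff-rate quota (threshold 2,884 units). In-quota: 2,884 units at 7.5%; over-quota: 4,893 units at 26.5%.
Pro-rata value split: in-quota = £357,430.92 × 2,884/7,777 = £132,548.64; over-quota = £357,430.92 − £132,548.64 = £224,882.28.
In-quota duty = £132,548.64 × 7.5% = £9,941.15. Over-quota duty = £224,882.28 × 26.5% = £59,593.80.
Line duty = £9,941.15 + £59,593.80 = £69,534.95.
Line 2 (81.20, Velesta, 429 kg, £102,020.49):
Base rate for 81.20 is 15% + £1.11/kg.
81.20 has an FTA preferential rate, but origin Velesta is not Pelania; base rate stands.
Duty = £102,020.49 × 15% + 429 × £1.11 = £15,779.26.
Line 3 (76.20, Hesesta, 3,594 liters, £223,223.34):
Base rate for 76.20 is 23.5%.
Duty = £223,223.34 × 23.5% = £52,457.48.
Line 4 (91.54, Velesta, 2,832 liters, £284,700.96):
Base rate for 91.54 is 28%.
Additional duty on 91.54 from Velesta: +54.6%. Applied ad valorem rate: 28% + 54.6% = 82.6%.
Duty = £284,700.96 × 82.6% = £235,162.99.
Total = £69,534.95 + £15,779.26 + £52,457.48 + £235,162.99 = £372,934.68.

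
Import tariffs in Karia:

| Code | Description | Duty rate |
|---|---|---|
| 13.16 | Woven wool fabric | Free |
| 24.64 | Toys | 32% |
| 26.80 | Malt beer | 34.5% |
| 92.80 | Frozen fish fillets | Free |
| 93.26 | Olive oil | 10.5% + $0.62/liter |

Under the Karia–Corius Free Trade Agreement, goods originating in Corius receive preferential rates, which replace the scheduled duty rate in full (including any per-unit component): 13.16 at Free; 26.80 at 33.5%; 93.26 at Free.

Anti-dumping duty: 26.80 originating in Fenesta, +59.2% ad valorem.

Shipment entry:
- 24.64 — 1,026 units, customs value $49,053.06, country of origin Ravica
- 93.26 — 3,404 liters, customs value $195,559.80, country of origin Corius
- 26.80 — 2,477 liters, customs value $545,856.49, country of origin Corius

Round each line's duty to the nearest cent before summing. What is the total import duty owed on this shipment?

$198,558.90

Line 1 (24.64, Ravica, 1,026 units, $49,053.06):
Base rate for 24.64 is 32%.
Duty = $49,053.06 × 32% = $15,696.98.
Line 2 (93.26, Corius, 3,404 liters, $195,559.80):
Base rate for 93.26 is 10.5% + $0.62/liter.
Origin Corius qualifies under the Karia–Corius agreement and 93.26 is covered: preferential rate Free applies instead.
Duty = $195,559.80 × 0% = $0.00.
Line 3 (26.80, Corius, 2,477 liters, $545,856.49):
Base rate for 26.80 is 34.5%.
Origin Corius qualifies under the Karia–Corius agreement and 26.80 is covered: preferential rate 33.5% applies instead.
The additional-duty order on 26.80 targets Fenesta, not Corius; it does not apply.
Duty = $545,856.49 × 33.5% = $182,861.92.
Total = $15,696.98 + $0.00 + $182,861.92 = $198,558.90.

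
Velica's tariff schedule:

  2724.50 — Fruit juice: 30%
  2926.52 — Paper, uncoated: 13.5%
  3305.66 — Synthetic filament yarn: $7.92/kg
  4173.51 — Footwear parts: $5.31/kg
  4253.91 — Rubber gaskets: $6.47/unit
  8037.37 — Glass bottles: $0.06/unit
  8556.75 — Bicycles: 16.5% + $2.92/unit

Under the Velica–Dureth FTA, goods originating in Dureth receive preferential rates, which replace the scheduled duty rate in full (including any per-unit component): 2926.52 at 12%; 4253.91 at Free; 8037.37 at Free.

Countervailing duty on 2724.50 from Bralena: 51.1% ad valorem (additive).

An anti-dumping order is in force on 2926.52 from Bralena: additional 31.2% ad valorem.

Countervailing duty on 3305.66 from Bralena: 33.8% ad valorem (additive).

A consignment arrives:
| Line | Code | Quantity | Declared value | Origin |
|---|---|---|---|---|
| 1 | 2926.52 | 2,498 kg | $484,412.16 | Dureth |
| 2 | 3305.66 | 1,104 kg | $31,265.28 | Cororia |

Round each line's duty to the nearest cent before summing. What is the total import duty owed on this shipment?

Line 1 (2926.52, Dureth, 2,498 kg, $484,412.16):
Base rate for 2926.52 is 13.5%.
Origin Dureth qualifies under the Velica–Dureth agreement and 2926.52 is covered: preferential rate 12% applies instead.
The additional-duty order on 2926.52 targets Bralena, not Dureth; it does not apply.
Duty = $484,412.16 × 12% = $58,129.46.
Line 2 (3305.66, Cororia, 1,104 kg, $31,265.28):
Base rate for 3305.66 is $7.92/kg.
The additional-duty order on 3305.66 targets Bralena, not Cororia; it does not apply.
Duty = 1,104 × $7.92 = $8,743.68.
Total = $58,129.46 + $8,743.68 = $66,873.14.

$66,873.14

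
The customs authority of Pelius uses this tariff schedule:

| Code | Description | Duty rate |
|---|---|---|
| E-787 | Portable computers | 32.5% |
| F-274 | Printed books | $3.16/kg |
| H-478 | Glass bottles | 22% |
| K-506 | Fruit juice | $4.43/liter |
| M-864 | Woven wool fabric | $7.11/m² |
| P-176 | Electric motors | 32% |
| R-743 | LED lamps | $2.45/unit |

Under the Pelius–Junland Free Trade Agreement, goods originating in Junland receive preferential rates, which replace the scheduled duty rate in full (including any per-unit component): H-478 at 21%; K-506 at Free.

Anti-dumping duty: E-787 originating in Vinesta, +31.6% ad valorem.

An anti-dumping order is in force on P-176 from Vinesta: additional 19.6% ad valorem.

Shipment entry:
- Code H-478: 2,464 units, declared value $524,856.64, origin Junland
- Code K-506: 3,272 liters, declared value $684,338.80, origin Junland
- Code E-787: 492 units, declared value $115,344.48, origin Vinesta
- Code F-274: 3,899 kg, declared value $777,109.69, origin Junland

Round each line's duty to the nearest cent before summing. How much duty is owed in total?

Line 1 (H-478, Junland, 2,464 units, $524,856.64):
Base rate for H-478 is 22%.
Origin Junland qualifies under the Pelius–Junland agreement and H-478 is covered: preferential rate 21% applies instead.
Duty = $524,856.64 × 21% = $110,219.89.
Line 2 (K-506, Junland, 3,272 liters, $684,338.80):
Base rate for K-506 is $4.43/liter.
Origin Junland qualifies under the Pelius–Junland agreement and K-506 is covered: preferential rate Free applies instead.
Duty = $684,338.80 × 0% = $0.00.
Line 3 (E-787, Vinesta, 492 units, $115,344.48):
Base rate for E-787 is 32.5%.
Additional duty on E-787 from Vinesta: +31.6%. Applied ad valorem rate: 32.5% + 31.6% = 64.1%.
Duty = $115,344.48 × 64.1% = $73,935.81.
Line 4 (F-274, Junland, 3,899 kg, $777,109.69):
Base rate for F-274 is $3.16/kg.
Origin Junland is the FTA partner but F-274 is not on the preference list; base rate stands.
Duty = 3,899 × $3.16 = $12,320.84.
Total = $110,219.89 + $0.00 + $73,935.81 + $12,320.84 = $196,476.54.

$196,476.54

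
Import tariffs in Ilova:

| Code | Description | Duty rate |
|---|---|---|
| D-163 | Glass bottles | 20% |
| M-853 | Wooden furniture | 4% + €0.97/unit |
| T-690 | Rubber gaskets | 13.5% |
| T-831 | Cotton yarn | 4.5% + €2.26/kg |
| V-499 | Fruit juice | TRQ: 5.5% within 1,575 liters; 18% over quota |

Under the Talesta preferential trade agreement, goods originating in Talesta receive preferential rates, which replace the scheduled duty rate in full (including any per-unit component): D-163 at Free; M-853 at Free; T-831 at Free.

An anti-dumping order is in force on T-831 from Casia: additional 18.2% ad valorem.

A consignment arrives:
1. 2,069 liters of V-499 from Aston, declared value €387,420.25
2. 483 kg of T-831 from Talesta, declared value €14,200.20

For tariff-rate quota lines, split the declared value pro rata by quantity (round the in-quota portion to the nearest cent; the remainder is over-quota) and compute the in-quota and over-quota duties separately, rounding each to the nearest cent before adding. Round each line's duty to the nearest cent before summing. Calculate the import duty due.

€32,870.80

Line 1 (V-499, Aston, 2,069 liters, €387,420.25):
Code V-499 is under a tariff-rate quota (threshold 1,575 liters). In-quota: 1,575 liters at 5.5%; over-quota: 494 liters at 18%.
Pro-rata value split: in-quota = €387,420.25 × 1,575/2,069 = €294,918.75; over-quota = €387,420.25 − €294,918.75 = €92,501.50.
In-quota duty = €294,918.75 × 5.5% = €16,220.53. Over-quota duty = €92,501.50 × 18% = €16,650.27.
Line duty = €16,220.53 + €16,650.27 = €32,870.80.
Line 2 (T-831, Talesta, 483 kg, €14,200.20):
Base rate for T-831 is 4.5% + €2.26/kg.
Origin Talesta qualifies under the Ilova–Talesta agreement and T-831 is covered: preferential rate Free applies instead.
The additional-duty order on T-831 targets Casia, not Talesta; it does not apply.
Duty = €14,200.20 × 0% = €0.00.
Total = €32,870.80 + €0.00 = €32,870.80.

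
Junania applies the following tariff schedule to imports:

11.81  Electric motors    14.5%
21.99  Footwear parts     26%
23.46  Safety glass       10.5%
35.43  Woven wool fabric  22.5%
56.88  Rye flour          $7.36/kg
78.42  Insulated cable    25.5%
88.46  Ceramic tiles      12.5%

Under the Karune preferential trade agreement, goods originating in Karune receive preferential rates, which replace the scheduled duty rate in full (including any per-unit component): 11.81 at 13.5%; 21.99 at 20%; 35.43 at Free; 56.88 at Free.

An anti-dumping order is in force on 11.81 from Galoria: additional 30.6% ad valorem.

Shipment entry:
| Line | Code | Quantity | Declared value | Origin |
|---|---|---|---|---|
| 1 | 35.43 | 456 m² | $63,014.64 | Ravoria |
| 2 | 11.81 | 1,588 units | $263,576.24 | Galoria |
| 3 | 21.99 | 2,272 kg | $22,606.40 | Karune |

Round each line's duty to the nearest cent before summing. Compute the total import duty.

Line 1 (35.43, Ravoria, 456 m², $63,014.64):
Base rate for 35.43 is 22.5%.
35.43 has an FTA preferential rate, but origin Ravoria is not Karune; base rate stands.
Duty = $63,014.64 × 22.5% = $14,178.29.
Line 2 (11.81, Galoria, 1,588 units, $263,576.24):
Base rate for 11.81 is 14.5%.
11.81 has an FTA preferential rate, but origin Galoria is not Karune; base rate stands.
Additional duty on 11.81 from Galoria: +30.6%. Applied ad valorem rate: 14.5% + 30.6% = 45.1%.
Duty = $263,576.24 × 45.1% = $118,872.88.
Line 3 (21.99, Karune, 2,272 kg, $22,606.40):
Base rate for 21.99 is 26%.
Origin Karune qualifies under the Junania–Karune agreement and 21.99 is covered: preferential rate 20% applies instead.
Duty = $22,606.40 × 20% = $4,521.28.
Total = $14,178.29 + $118,872.88 + $4,521.28 = $137,572.45.

$137,572.45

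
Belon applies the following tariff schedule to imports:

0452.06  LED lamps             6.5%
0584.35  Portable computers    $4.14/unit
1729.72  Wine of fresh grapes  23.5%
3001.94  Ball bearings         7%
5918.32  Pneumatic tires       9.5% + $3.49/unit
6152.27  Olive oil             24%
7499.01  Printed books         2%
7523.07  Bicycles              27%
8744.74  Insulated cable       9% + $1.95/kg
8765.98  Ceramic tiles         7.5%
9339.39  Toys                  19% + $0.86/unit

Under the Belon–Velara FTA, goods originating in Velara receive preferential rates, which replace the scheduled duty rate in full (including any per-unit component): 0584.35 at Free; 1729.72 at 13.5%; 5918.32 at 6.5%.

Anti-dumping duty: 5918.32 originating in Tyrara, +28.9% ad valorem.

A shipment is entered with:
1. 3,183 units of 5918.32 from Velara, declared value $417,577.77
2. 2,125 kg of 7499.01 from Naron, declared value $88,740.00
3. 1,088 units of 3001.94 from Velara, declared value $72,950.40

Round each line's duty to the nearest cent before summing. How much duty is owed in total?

Line 1 (5918.32, Velara, 3,183 units, $417,577.77):
Base rate for 5918.32 is 9.5% + $3.49/unit.
Origin Velara qualifies under the Belon–Velara agreement and 5918.32 is covered: preferential rate 6.5% applies instead.
The additional-duty order on 5918.32 targets Tyrara, not Velara; it does not apply.
Duty = $417,577.77 × 6.5% = $27,142.56.
Line 2 (7499.01, Naron, 2,125 kg, $88,740.00):
Base rate for 7499.01 is 2%.
Duty = $88,740.00 × 2% = $1,774.80.
Line 3 (3001.94, Velara, 1,088 units, $72,950.40):
Base rate for 3001.94 is 7%.
Origin Velara is the FTA partner but 3001.94 is not on the preference list; base rate stands.
Duty = $72,950.40 × 7% = $5,106.53.
Total = $27,142.56 + $1,774.80 + $5,106.53 = $34,023.89.

$34,023.89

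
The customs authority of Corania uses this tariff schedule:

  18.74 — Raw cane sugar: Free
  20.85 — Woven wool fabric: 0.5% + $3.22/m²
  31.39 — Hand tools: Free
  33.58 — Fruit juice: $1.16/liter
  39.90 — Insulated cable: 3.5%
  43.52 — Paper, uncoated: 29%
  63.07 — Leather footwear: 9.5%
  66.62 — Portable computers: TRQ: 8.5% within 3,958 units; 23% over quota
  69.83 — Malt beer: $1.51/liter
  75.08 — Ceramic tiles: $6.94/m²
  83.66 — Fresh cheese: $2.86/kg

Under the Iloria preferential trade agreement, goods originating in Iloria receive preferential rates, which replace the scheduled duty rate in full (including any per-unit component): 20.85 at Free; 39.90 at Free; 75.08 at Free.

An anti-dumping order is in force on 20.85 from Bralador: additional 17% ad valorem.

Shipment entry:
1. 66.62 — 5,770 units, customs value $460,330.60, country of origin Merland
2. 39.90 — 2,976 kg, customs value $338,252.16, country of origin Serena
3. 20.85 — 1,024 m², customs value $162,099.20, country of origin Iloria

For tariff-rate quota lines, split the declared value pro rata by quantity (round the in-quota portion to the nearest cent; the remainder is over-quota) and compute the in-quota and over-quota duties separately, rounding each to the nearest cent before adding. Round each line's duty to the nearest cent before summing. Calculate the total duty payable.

Line 1 (66.62, Merland, 5,770 units, $460,330.60):
Code 66.62 is under a tariff-rate quota (threshold 3,958 units). In-quota: 3,958 units at 8.5%; over-quota: 1,812 units at 23%.
Pro-rata value split: in-quota = $460,330.60 × 3,958/5,770 = $315,769.24; over-quota = $460,330.60 − $315,769.24 = $144,561.36.
In-quota duty = $315,769.24 × 8.5% = $26,840.39. Over-quota duty = $144,561.36 × 23% = $33,249.11.
Line duty = $26,840.39 + $33,249.11 = $60,089.50.
Line 2 (39.90, Serena, 2,976 kg, $338,252.16):
Base rate for 39.90 is 3.5%.
39.90 has an FTA preferential rate, but origin Serena is not Iloria; base rate stands.
Duty = $338,252.16 × 3.5% = $11,838.83.
Line 3 (20.85, Iloria, 1,024 m², $162,099.20):
Base rate for 20.85 is 0.5% + $3.22/m².
Origin Iloria qualifies under the Corania–Iloria agreement and 20.85 is covered: preferential rate Free applies instead.
The additional-duty order on 20.85 targets Bralador, not Iloria; it does not apply.
Duty = $162,099.20 × 0% = $0.00.
Total = $60,089.50 + $11,838.83 + $0.00 = $71,928.33.

$71,928.33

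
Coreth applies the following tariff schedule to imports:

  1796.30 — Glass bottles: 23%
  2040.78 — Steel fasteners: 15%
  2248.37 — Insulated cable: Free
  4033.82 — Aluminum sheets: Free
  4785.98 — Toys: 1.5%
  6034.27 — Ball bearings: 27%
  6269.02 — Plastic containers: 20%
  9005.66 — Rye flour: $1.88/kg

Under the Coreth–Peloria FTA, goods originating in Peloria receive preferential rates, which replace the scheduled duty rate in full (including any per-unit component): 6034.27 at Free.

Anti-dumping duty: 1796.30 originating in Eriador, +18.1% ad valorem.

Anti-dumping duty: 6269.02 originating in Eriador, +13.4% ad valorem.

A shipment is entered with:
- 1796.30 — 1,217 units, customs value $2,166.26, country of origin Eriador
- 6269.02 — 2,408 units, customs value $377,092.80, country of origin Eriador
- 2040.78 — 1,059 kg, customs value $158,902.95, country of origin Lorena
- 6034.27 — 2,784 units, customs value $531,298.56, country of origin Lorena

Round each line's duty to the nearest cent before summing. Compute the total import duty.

Line 1 (1796.30, Eriador, 1,217 units, $2,166.26):
Base rate for 1796.30 is 23%.
Additional duty on 1796.30 from Eriador: +18.1%. Applied ad valorem rate: 23% + 18.1% = 41.1%.
Duty = $2,166.26 × 41.1% = $890.33.
Line 2 (6269.02, Eriador, 2,408 units, $377,092.80):
Base rate for 6269.02 is 20%.
Additional duty on 6269.02 from Eriador: +13.4%. Applied ad valorem rate: 20% + 13.4% = 33.4%.
Duty = $377,092.80 × 33.4% = $125,949.00.
Line 3 (2040.78, Lorena, 1,059 kg, $158,902.95):
Base rate for 2040.78 is 15%.
Duty = $158,902.95 × 15% = $23,835.44.
Line 4 (6034.27, Lorena, 2,784 units, $531,298.56):
Base rate for 6034.27 is 27%.
6034.27 has an FTA preferential rate, but origin Lorena is not Peloria; base rate stands.
Duty = $531,298.56 × 27% = $143,450.61.
Total = $890.33 + $125,949.00 + $23,835.44 + $143,450.61 = $294,125.38.

$294,125.38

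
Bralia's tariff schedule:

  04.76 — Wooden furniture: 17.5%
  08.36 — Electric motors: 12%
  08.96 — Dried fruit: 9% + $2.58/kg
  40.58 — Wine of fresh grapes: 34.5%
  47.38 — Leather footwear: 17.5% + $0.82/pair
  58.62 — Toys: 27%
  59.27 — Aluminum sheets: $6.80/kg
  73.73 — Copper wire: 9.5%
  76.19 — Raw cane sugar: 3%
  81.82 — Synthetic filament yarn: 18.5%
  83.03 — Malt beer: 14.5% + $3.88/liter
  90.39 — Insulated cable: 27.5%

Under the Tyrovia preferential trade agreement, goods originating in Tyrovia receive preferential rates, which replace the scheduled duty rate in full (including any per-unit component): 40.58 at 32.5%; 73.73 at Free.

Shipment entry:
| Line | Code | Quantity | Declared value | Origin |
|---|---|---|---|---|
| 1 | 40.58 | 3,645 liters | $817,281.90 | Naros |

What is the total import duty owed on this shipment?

Line 1 (40.58, Naros, 3,645 liters, $817,281.90):
Base rate for 40.58 is 34.5%.
40.58 has an FTA preferential rate, but origin Naros is not Tyrovia; base rate stands.
Duty = $817,281.90 × 34.5% = $281,962.26.

$281,962.26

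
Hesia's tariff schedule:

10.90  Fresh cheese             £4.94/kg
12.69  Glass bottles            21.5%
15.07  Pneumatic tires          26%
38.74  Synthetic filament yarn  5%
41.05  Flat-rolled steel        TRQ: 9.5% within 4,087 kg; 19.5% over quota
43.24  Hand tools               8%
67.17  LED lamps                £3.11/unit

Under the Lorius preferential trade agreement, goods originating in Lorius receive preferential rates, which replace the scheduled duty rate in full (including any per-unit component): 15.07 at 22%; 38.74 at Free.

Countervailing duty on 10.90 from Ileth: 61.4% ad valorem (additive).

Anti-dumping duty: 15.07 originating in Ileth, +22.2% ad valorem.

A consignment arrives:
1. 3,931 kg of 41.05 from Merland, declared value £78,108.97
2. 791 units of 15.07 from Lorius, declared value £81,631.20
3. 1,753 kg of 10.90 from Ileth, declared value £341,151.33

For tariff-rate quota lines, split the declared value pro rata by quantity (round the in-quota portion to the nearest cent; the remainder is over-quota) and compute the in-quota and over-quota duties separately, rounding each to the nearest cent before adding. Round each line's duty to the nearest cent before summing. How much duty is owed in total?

£243,505.95

Line 1 (41.05, Merland, 3,931 kg, £78,108.97):
Code 41.05 is under a tariff-rate quota (threshold 4,087 kg). Quantity 3,931 kg is within the quota, so the in-quota rate 9.5% applies to the full value.
Duty = £78,108.97 × 9.5% = £7,420.35.
Line 2 (15.07, Lorius, 791 units, £81,631.20):
Base rate for 15.07 is 26%.
Origin Lorius qualifies under the Hesia–Lorius agreement and 15.07 is covered: preferential rate 22% applies instead.
The additional-duty order on 15.07 targets Ileth, not Lorius; it does not apply.
Duty = £81,631.20 × 22% = £17,958.86.
Line 3 (10.90, Ileth, 1,753 kg, £341,151.33):
Base rate for 10.90 is £4.94/kg.
Additional duty on 10.90 from Ileth: +61.4% ad valorem. Applied ad valorem rate = 61.4%.
Duty = £341,151.33 × 61.4% + 1,753 × £4.94 = £218,126.74.
Total = £7,420.35 + £17,958.86 + £218,126.74 = £243,505.95.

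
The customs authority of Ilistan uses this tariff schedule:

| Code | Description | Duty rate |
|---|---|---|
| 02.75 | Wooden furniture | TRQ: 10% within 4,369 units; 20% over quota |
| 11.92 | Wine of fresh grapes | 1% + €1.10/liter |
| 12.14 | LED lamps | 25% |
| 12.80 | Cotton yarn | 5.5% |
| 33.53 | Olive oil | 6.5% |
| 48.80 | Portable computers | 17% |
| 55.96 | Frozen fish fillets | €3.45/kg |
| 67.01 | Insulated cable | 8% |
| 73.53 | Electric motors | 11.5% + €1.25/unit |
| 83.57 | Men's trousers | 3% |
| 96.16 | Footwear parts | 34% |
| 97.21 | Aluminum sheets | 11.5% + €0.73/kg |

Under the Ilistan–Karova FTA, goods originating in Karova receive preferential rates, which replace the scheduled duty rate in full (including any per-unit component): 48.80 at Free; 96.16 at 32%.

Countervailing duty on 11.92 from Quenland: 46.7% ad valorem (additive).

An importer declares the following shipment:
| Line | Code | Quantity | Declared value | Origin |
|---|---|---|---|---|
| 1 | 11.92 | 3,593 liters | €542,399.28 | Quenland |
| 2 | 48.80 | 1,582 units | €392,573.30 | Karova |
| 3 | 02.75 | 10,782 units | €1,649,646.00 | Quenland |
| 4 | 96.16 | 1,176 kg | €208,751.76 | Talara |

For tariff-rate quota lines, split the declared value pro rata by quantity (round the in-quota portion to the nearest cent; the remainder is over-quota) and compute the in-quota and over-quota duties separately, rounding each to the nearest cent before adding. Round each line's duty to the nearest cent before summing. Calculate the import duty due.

€596,735.86

Line 1 (11.92, Quenland, 3,593 liters, €542,399.28):
Base rate for 11.92 is 1% + €1.10/liter.
Additional duty on 11.92 from Quenland: +46.7%. Applied ad valorem rate: 1% + 46.7% = 47.7%.
Duty = €542,399.28 × 47.7% + 3,593 × €1.10 = €262,676.76.
Line 2 (48.80, Karova, 1,582 units, €392,573.30):
Base rate for 48.80 is 17%.
Origin Karova qualifies under the Ilistan–Karova agreement and 48.80 is covered: preferential rate Free applies instead.
Duty = €392,573.30 × 0% = €0.00.
Line 3 (02.75, Quenland, 10,782 units, €1,649,646.00):
Code 02.75 is under a tariff-rate quota (threshold 4,369 units). In-quota: 4,369 units at 10%; over-quota: 6,413 units at 20%.
Pro-rata value split: in-quota = €1,649,646.00 × 4,369/10,782 = €668,457.00; over-quota = €1,649,646.00 − €668,457.00 = €981,189.00.
In-quota duty = €668,457.00 × 10% = €66,845.70. Over-quota duty = €981,189.00 × 20% = €196,237.80.
Line duty = €66,845.70 + €196,237.80 = €263,083.50.
Line 4 (96.16, Talara, 1,176 kg, €208,751.76):
Base rate for 96.16 is 34%.
96.16 has an FTA preferential rate, but origin Talara is not Karova; base rate stands.
Duty = €208,751.76 × 34% = €70,975.60.
Total = €262,676.76 + €0.00 + €263,083.50 + €70,975.60 = €596,735.86.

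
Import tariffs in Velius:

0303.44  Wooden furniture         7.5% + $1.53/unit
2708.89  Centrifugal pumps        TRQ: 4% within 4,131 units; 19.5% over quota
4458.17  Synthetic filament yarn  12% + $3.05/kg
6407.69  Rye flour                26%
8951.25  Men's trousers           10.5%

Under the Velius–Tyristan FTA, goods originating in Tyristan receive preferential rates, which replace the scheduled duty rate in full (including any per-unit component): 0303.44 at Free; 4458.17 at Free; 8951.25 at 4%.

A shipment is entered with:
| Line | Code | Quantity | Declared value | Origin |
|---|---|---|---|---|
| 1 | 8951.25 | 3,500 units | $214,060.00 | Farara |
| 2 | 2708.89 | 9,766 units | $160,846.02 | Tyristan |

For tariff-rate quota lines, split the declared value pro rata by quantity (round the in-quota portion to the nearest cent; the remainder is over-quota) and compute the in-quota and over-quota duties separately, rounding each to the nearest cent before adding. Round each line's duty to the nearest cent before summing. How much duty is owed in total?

Line 1 (8951.25, Farara, 3,500 units, $214,060.00):
Base rate for 8951.25 is 10.5%.
8951.25 has an FTA preferential rate, but origin Farara is not Tyristan; base rate stands.
Duty = $214,060.00 × 10.5% = $22,476.30.
Line 2 (2708.89, Tyristan, 9,766 units, $160,846.02):
Code 2708.89 is under a tariff-rate quota (threshold 4,131 units). In-quota: 4,131 units at 4%; over-quota: 5,635 units at 19.5%.
Pro-rata value split: in-quota = $160,846.02 × 4,131/9,766 = $68,037.57; over-quota = $160,846.02 − $68,037.57 = $92,808.45.
In-quota duty = $68,037.57 × 4% = $2,721.50. Over-quota duty = $92,808.45 × 19.5% = $18,097.65.
Line duty = $2,721.50 + $18,097.65 = $20,819.15.
Total = $22,476.30 + $20,819.15 = $43,295.45.

$43,295.45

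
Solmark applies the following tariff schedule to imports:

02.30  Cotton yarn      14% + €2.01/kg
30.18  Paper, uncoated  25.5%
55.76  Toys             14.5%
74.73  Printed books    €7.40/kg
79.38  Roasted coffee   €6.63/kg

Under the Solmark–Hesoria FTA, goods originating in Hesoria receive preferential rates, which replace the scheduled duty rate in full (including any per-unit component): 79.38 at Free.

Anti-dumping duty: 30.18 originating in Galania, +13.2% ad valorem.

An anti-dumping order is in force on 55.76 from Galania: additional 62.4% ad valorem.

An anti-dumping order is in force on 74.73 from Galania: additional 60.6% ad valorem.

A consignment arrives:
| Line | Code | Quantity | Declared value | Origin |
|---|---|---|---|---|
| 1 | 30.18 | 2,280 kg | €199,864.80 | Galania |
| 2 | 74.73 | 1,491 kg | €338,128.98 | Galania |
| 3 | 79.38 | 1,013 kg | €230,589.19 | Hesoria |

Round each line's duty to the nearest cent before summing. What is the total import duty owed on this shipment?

€293,287.24

Line 1 (30.18, Galania, 2,280 kg, €199,864.80):
Base rate for 30.18 is 25.5%.
Additional duty on 30.18 from Galania: +13.2%. Applied ad valorem rate: 25.5% + 13.2% = 38.7%.
Duty = €199,864.80 × 38.7% = €77,347.68.
Line 2 (74.73, Galania, 1,491 kg, €338,128.98):
Base rate for 74.73 is €7.40/kg.
Additional duty on 74.73 from Galania: +60.6% ad valorem. Applied ad valorem rate = 60.6%.
Duty = €338,128.98 × 60.6% + 1,491 × €7.40 = €215,939.56.
Line 3 (79.38, Hesoria, 1,013 kg, €230,589.19):
Base rate for 79.38 is €6.63/kg.
Origin Hesoria qualifies under the Solmark–Hesoria agreement and 79.38 is covered: preferential rate Free applies instead.
Duty = €230,589.19 × 0% = €0.00.
Total = €77,347.68 + €215,939.56 + €0.00 = €293,287.24.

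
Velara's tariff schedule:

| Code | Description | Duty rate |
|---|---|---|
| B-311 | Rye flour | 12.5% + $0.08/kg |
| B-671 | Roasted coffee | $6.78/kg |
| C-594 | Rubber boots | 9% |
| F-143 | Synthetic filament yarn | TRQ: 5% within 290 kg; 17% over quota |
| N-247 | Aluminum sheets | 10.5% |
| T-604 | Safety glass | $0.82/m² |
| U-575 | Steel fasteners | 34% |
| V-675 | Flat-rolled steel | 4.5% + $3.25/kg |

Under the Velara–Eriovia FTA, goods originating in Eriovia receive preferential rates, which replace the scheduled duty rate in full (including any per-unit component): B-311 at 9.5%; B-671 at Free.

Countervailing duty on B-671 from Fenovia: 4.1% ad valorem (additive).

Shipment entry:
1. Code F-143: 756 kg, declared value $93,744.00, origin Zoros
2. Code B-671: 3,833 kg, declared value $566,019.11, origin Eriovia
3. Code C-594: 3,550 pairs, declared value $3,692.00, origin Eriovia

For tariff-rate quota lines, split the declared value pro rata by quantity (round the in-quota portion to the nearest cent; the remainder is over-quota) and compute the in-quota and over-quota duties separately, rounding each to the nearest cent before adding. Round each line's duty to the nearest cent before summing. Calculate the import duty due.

$11,953.56

Line 1 (F-143, Zoros, 756 kg, $93,744.00):
Code F-143 is under a tariff-rate quota (threshold 290 kg). In-quota: 290 kg at 5%; over-quota: 466 kg at 17%.
Pro-rata value split: in-quota = $93,744.00 × 290/756 = $35,960.00; over-quota = $93,744.00 − $35,960.00 = $57,784.00.
In-quota duty = $35,960.00 × 5% = $1,798.00. Over-quota duty = $57,784.00 × 17% = $9,823.28.
Line duty = $1,798.00 + $9,823.28 = $11,621.28.
Line 2 (B-671, Eriovia, 3,833 kg, $566,019.11):
Base rate for B-671 is $6.78/kg.
Origin Eriovia qualifies under the Velara–Eriovia agreement and B-671 is covered: preferential rate Free applies instead.
The additional-duty order on B-671 targets Fenovia, not Eriovia; it does not apply.
Duty = $566,019.11 × 0% = $0.00.
Line 3 (C-594, Eriovia, 3,550 pairs, $3,692.00):
Base rate for C-594 is 9%.
Origin Eriovia is the FTA partner but C-594 is not on the preference list; base rate stands.
Duty = $3,692.00 × 9% = $332.28.
Total = $11,621.28 + $0.00 + $332.28 = $11,953.56.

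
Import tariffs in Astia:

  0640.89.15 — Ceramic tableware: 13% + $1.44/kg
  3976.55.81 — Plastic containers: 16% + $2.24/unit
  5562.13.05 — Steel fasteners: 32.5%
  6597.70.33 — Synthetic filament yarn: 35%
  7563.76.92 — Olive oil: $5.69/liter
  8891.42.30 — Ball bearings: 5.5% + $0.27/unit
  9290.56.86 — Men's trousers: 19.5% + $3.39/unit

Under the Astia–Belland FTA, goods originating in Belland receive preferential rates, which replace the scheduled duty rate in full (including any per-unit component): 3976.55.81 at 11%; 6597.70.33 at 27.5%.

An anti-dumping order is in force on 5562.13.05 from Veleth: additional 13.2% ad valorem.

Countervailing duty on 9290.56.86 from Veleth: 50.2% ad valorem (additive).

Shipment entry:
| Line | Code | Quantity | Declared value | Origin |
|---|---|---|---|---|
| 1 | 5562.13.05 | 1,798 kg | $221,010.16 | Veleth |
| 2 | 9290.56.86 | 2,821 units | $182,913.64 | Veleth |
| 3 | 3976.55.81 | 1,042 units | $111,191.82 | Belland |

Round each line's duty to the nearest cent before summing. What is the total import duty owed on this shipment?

Line 1 (5562.13.05, Veleth, 1,798 kg, $221,010.16):
Base rate for 5562.13.05 is 32.5%.
Additional duty on 5562.13.05 from Veleth: +13.2%. Applied ad valorem rate: 32.5% + 13.2% = 45.7%.
Duty = $221,010.16 × 45.7% = $101,001.64.
Line 2 (9290.56.86, Veleth, 2,821 units, $182,913.64):
Base rate for 9290.56.86 is 19.5% + $3.39/unit.
Additional duty on 9290.56.86 from Veleth: +50.2%. Applied ad valorem rate: 19.5% + 50.2% = 69.7%.
Duty = $182,913.64 × 69.7% + 2,821 × $3.39 = $137,054.00.
Line 3 (3976.55.81, Belland, 1,042 units, $111,191.82):
Base rate for 3976.55.81 is 16% + $2.24/unit.
Origin Belland qualifies under the Astia–Belland agreement and 3976.55.81 is covered: preferential rate 11% applies instead.
Duty = $111,191.82 × 11% = $12,231.10.
Total = $101,001.64 + $137,054.00 + $12,231.10 = $250,286.74.

$250,286.74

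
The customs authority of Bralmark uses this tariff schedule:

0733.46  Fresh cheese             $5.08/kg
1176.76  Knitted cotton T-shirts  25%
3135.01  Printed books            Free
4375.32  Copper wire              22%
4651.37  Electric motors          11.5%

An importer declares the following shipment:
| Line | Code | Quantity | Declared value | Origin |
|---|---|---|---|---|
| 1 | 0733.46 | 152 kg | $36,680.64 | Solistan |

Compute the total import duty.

Line 1 (0733.46, Solistan, 152 kg, $36,680.64):
Base rate for 0733.46 is $5.08/kg.
Duty = 152 × $5.08 = $772.16.

$772.16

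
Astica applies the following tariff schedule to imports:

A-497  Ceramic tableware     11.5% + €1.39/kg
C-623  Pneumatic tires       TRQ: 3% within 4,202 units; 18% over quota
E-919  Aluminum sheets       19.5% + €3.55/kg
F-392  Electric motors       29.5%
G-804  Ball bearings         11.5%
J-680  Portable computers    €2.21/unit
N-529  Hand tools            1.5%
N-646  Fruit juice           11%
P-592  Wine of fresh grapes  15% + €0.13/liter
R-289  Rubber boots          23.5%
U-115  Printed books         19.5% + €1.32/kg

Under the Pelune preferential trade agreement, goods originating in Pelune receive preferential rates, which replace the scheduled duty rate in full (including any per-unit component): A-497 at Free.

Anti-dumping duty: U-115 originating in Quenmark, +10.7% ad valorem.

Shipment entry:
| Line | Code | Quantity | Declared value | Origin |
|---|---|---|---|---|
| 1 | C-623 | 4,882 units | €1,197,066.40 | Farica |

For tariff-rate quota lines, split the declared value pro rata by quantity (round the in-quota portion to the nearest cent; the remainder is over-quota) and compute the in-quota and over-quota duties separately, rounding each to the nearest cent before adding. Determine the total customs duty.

€60,922.39

Line 1 (C-623, Farica, 4,882 units, €1,197,066.40):
Code C-623 is under a tariff-rate quota (threshold 4,202 units). In-quota: 4,202 units at 3%; over-quota: 680 units at 18%.
Pro-rata value split: in-quota = €1,197,066.40 × 4,202/4,882 = €1,030,330.40; over-quota = €1,197,066.40 − €1,030,330.40 = €166,736.00.
In-quota duty = €1,030,330.40 × 3% = €30,909.91. Over-quota duty = €166,736.00 × 18% = €30,012.48.
Line duty = €30,909.91 + €30,012.48 = €60,922.39.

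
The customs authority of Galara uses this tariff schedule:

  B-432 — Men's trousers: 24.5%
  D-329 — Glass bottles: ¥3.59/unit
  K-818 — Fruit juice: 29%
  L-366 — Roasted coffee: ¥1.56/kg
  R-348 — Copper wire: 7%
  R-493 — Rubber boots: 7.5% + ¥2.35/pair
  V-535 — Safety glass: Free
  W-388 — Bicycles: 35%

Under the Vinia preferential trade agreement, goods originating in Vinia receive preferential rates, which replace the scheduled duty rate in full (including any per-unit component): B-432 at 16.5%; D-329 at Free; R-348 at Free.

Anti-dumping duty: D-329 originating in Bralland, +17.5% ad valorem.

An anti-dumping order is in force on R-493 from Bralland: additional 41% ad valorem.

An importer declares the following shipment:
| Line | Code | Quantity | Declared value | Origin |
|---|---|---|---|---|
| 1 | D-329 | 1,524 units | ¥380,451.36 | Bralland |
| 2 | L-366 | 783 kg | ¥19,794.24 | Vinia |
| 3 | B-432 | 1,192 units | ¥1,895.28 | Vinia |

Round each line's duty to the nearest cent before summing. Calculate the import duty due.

Line 1 (D-329, Bralland, 1,524 units, ¥380,451.36):
Base rate for D-329 is ¥3.59/unit.
D-329 has an FTA preferential rate, but origin Bralland is not Vinia; base rate stands.
Additional duty on D-329 from Bralland: +17.5% ad valorem. Applied ad valorem rate = 17.5%.
Duty = ¥380,451.36 × 17.5% + 1,524 × ¥3.59 = ¥72,050.15.
Line 2 (L-366, Vinia, 783 kg, ¥19,794.24):
Base rate for L-366 is ¥1.56/kg.
Origin Vinia is the FTA partner but L-366 is not on the preference list; base rate stands.
Duty = 783 × ¥1.56 = ¥1,221.48.
Line 3 (B-432, Vinia, 1,192 units, ¥1,895.28):
Base rate for B-432 is 24.5%.
Origin Vinia qualifies under the Galara–Vinia agreement and B-432 is covered: preferential rate 16.5% applies instead.
Duty = ¥1,895.28 × 16.5% = ¥312.72.
Total = ¥72,050.15 + ¥1,221.48 + ¥312.72 = ¥73,584.35.

¥73,584.35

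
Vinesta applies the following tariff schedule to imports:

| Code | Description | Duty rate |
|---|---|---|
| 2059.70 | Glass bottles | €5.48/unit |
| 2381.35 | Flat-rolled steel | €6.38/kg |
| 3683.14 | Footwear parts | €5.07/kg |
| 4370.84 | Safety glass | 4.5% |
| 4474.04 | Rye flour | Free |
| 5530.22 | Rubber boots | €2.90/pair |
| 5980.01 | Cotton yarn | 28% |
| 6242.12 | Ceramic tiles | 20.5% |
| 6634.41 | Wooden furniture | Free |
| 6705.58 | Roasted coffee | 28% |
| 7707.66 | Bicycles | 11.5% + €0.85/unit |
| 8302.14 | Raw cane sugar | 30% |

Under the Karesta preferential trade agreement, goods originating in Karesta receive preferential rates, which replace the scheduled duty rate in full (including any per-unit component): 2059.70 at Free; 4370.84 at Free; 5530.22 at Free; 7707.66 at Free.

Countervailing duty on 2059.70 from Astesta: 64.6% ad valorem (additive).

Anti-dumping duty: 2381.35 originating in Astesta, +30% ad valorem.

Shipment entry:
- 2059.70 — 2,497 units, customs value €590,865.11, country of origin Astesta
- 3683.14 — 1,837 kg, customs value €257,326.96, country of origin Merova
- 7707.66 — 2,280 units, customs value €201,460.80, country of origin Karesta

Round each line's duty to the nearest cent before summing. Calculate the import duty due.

€404,696.01

Line 1 (2059.70, Astesta, 2,497 units, €590,865.11):
Base rate for 2059.70 is €5.48/unit.
2059.70 has an FTA preferential rate, but origin Astesta is not Karesta; base rate stands.
Additional duty on 2059.70 from Astesta: +64.6% ad valorem. Applied ad valorem rate = 64.6%.
Duty = €590,865.11 × 64.6% + 2,497 × €5.48 = €395,382.42.
Line 2 (3683.14, Merova, 1,837 kg, €257,326.96):
Base rate for 3683.14 is €5.07/kg.
Duty = 1,837 × €5.07 = €9,313.59.
Line 3 (7707.66, Karesta, 2,280 units, €201,460.80):
Base rate for 7707.66 is 11.5% + €0.85/unit.
Origin Karesta qualifies under the Vinesta–Karesta agreement and 7707.66 is covered: preferential rate Free applies instead.
Duty = €201,460.80 × 0% = €0.00.
Total = €395,382.42 + €9,313.59 + €0.00 = €404,696.01.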